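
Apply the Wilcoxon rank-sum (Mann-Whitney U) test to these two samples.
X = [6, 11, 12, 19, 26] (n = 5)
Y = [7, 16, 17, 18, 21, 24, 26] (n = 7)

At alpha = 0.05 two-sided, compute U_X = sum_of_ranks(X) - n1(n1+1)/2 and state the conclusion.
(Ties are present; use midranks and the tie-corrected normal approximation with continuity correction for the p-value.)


Step 1: Combine and sort all 12 observations; assign midranks.
sorted (value, group): (6,X), (7,Y), (11,X), (12,X), (16,Y), (17,Y), (18,Y), (19,X), (21,Y), (24,Y), (26,X), (26,Y)
ranks: 6->1, 7->2, 11->3, 12->4, 16->5, 17->6, 18->7, 19->8, 21->9, 24->10, 26->11.5, 26->11.5
Step 2: Rank sum for X: R1 = 1 + 3 + 4 + 8 + 11.5 = 27.5.
Step 3: U_X = R1 - n1(n1+1)/2 = 27.5 - 5*6/2 = 27.5 - 15 = 12.5.
       U_Y = n1*n2 - U_X = 35 - 12.5 = 22.5.
Step 4: Ties are present, so use the tie-corrected normal approximation (with continuity correction) for the p-value.
Step 5: p-value = 0.464120; compare to alpha = 0.05. fail to reject H0.

U_X = 12.5, p = 0.464120, fail to reject H0 at alpha = 0.05.


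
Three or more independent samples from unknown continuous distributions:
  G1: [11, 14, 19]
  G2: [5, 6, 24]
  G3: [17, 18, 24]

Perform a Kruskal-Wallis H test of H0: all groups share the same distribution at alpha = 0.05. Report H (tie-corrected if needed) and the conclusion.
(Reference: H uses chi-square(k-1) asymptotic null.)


Step 1: Combine all N = 9 observations and assign midranks.
sorted (value, group, rank): (5,G2,1), (6,G2,2), (11,G1,3), (14,G1,4), (17,G3,5), (18,G3,6), (19,G1,7), (24,G2,8.5), (24,G3,8.5)
Step 2: Sum ranks within each group.
R_1 = 14 (n_1 = 3)
R_2 = 11.5 (n_2 = 3)
R_3 = 19.5 (n_3 = 3)
Step 3: H = 12/(N(N+1)) * sum(R_i^2/n_i) - 3(N+1)
     = 12/(9*10) * (14^2/3 + 11.5^2/3 + 19.5^2/3) - 3*10
     = 0.133333 * 236.167 - 30
     = 1.488889.
Step 4: Ties present; correction factor C = 1 - 6/(9^3 - 9) = 0.991667. Corrected H = 1.488889 / 0.991667 = 1.501401.
Step 5: Under H0, H ~ chi^2(2); p-value = 0.472036.
Step 6: alpha = 0.05. fail to reject H0.

H = 1.5014, df = 2, p = 0.472036, fail to reject H0.


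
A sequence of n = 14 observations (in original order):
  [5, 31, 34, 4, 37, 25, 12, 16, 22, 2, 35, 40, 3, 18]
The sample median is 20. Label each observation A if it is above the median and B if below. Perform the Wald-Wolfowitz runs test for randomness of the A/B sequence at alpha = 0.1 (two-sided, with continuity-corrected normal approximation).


Step 1: Compute median = 20; label A = above, B = below.
Labels in order: BAABAABBABAABB  (n_A = 7, n_B = 7)
Step 2: Count runs R = 9.
Step 3: Under H0 (random ordering), E[R] = 2*n_A*n_B/(n_A+n_B) + 1 = 2*7*7/14 + 1 = 8.0000.
        Var[R] = 2*n_A*n_B*(2*n_A*n_B - n_A - n_B) / ((n_A+n_B)^2 * (n_A+n_B-1)) = 8232/2548 = 3.2308.
        SD[R] = 1.7974.
Step 4: Continuity-corrected z = (R - 0.5 - E[R]) / SD[R] = (9 - 0.5 - 8.0000) / 1.7974 = 0.2782.
Step 5: Two-sided p-value via normal approximation = 2*(1 - Phi(|z|)) = 0.780879.
Step 6: alpha = 0.1. fail to reject H0.

R = 9, z = 0.2782, p = 0.780879, fail to reject H0.


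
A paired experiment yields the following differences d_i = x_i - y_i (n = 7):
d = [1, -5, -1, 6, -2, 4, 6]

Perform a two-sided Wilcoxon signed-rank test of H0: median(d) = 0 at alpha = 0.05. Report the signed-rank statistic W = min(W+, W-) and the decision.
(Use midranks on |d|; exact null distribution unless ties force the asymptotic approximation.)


Step 1: Drop any zero differences (none here) and take |d_i|.
|d| = [1, 5, 1, 6, 2, 4, 6]
Step 2: Midrank |d_i| (ties get averaged ranks).
ranks: |1|->1.5, |5|->5, |1|->1.5, |6|->6.5, |2|->3, |4|->4, |6|->6.5
Step 3: Attach original signs; sum ranks with positive sign and with negative sign.
W+ = 1.5 + 6.5 + 4 + 6.5 = 18.5
W- = 5 + 1.5 + 3 = 9.5
(Check: W+ + W- = 28 should equal n(n+1)/2 = 28.)
Step 4: Test statistic W = min(W+, W-) = 9.5.
Step 5: Ties in |d|, so use the tie-corrected normal approximation.
        E[W] = n(n+1)/4 = 7*8/4 = 14.
        Tie groups: |d|=1 (t=2), |d|=6 (t=2); sum(t^3 - t) = 12.
        Var[W] = n(n+1)(2n+1)/24 - sum(t^3-t)/48 = 840/24 - 12/48 = 34.75.
        z = (W - E[W]) / sqrt(Var[W]) = (9.5 - 14) / 5.8949 = -0.7634.
        Two-sided p = 2*Phi(z) = 0.445243.
Step 6: alpha = 0.05. fail to reject H0.

W+ = 18.5, W- = 9.5, W = min = 9.5, p = 0.445243, fail to reject H0.


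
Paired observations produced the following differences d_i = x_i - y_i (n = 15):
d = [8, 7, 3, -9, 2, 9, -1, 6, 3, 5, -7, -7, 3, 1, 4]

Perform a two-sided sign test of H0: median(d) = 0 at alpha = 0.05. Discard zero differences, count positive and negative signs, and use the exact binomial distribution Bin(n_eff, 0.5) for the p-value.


Step 1: Discard zero differences. Original n = 15; n_eff = number of nonzero differences = 15.
Nonzero differences (with sign): +8, +7, +3, -9, +2, +9, -1, +6, +3, +5, -7, -7, +3, +1, +4
Step 2: Count signs: positive = 11, negative = 4.
Step 3: Under H0: P(positive) = 0.5, so the number of positives S ~ Bin(15, 0.5).
Step 4: Two-sided exact p-value = sum of Bin(15,0.5) probabilities at or below the observed probability = 0.118469.
Step 5: alpha = 0.05. fail to reject H0.

n_eff = 15, pos = 11, neg = 4, p = 0.118469, fail to reject H0.


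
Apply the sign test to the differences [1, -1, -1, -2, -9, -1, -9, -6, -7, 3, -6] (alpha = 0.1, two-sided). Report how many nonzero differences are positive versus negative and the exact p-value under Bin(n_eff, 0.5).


Step 1: Discard zero differences. Original n = 11; n_eff = number of nonzero differences = 11.
Nonzero differences (with sign): +1, -1, -1, -2, -9, -1, -9, -6, -7, +3, -6
Step 2: Count signs: positive = 2, negative = 9.
Step 3: Under H0: P(positive) = 0.5, so the number of positives S ~ Bin(11, 0.5).
Step 4: Two-sided exact p-value = sum of Bin(11,0.5) probabilities at or below the observed probability = 0.065430.
Step 5: alpha = 0.1. reject H0.

n_eff = 11, pos = 2, neg = 9, p = 0.065430, reject H0.


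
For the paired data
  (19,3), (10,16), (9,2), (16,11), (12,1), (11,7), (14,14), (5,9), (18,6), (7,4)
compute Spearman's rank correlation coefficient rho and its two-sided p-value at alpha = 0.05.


Step 1: Rank x and y separately (midranks; no ties here).
rank(x): 19->10, 10->4, 9->3, 16->8, 12->6, 11->5, 14->7, 5->1, 18->9, 7->2
rank(y): 3->3, 16->10, 2->2, 11->8, 1->1, 7->6, 14->9, 9->7, 6->5, 4->4
Step 2: d_i = R_x(i) - R_y(i); compute d_i^2.
  (10-3)^2=49, (4-10)^2=36, (3-2)^2=1, (8-8)^2=0, (6-1)^2=25, (5-6)^2=1, (7-9)^2=4, (1-7)^2=36, (9-5)^2=16, (2-4)^2=4
sum(d^2) = 172.
Step 3: rho = 1 - 6*172 / (10*(10^2 - 1)) = 1 - 1032/990 = -0.042424.
Step 4: Under H0, t = rho * sqrt((n-2)/(1-rho^2)) = -0.1201 ~ t(8).
Step 5: Two-sided p-value from the t-distribution with 8 df = 0.907364.
Step 6: alpha = 0.05. fail to reject H0.

rho = -0.0424, p = 0.907364, fail to reject H0 at alpha = 0.05.


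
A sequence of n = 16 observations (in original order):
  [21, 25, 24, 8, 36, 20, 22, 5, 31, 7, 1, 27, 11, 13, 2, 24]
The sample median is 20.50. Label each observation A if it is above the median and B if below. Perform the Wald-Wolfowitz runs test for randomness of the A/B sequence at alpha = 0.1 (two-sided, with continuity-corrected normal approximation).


Step 1: Compute median = 20.50; label A = above, B = below.
Labels in order: AAABABABABBABBBA  (n_A = 8, n_B = 8)
Step 2: Count runs R = 11.
Step 3: Under H0 (random ordering), E[R] = 2*n_A*n_B/(n_A+n_B) + 1 = 2*8*8/16 + 1 = 9.0000.
        Var[R] = 2*n_A*n_B*(2*n_A*n_B - n_A - n_B) / ((n_A+n_B)^2 * (n_A+n_B-1)) = 14336/3840 = 3.7333.
        SD[R] = 1.9322.
Step 4: Continuity-corrected z = (R - 0.5 - E[R]) / SD[R] = (11 - 0.5 - 9.0000) / 1.9322 = 0.7763.
Step 5: Two-sided p-value via normal approximation = 2*(1 - Phi(|z|)) = 0.437558.
Step 6: alpha = 0.1. fail to reject H0.

R = 11, z = 0.7763, p = 0.437558, fail to reject H0.


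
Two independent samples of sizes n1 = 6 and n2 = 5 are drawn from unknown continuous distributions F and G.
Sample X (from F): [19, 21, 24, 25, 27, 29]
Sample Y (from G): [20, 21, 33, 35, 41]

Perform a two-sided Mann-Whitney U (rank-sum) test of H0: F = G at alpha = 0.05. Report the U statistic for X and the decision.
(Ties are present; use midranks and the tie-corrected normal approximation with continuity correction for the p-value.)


Step 1: Combine and sort all 11 observations; assign midranks.
sorted (value, group): (19,X), (20,Y), (21,X), (21,Y), (24,X), (25,X), (27,X), (29,X), (33,Y), (35,Y), (41,Y)
ranks: 19->1, 20->2, 21->3.5, 21->3.5, 24->5, 25->6, 27->7, 29->8, 33->9, 35->10, 41->11
Step 2: Rank sum for X: R1 = 1 + 3.5 + 5 + 6 + 7 + 8 = 30.5.
Step 3: U_X = R1 - n1(n1+1)/2 = 30.5 - 6*7/2 = 30.5 - 21 = 9.5.
       U_Y = n1*n2 - U_X = 30 - 9.5 = 20.5.
Step 4: Ties are present, so use the tie-corrected normal approximation (with continuity correction) for the p-value.
Step 5: p-value = 0.360216; compare to alpha = 0.05. fail to reject H0.

U_X = 9.5, p = 0.360216, fail to reject H0 at alpha = 0.05.


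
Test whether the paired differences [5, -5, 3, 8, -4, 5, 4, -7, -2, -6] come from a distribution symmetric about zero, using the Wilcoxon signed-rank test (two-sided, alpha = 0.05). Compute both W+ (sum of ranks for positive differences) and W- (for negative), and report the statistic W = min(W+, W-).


Step 1: Drop any zero differences (none here) and take |d_i|.
|d| = [5, 5, 3, 8, 4, 5, 4, 7, 2, 6]
Step 2: Midrank |d_i| (ties get averaged ranks).
ranks: |5|->6, |5|->6, |3|->2, |8|->10, |4|->3.5, |5|->6, |4|->3.5, |7|->9, |2|->1, |6|->8
Step 3: Attach original signs; sum ranks with positive sign and with negative sign.
W+ = 6 + 2 + 10 + 6 + 3.5 = 27.5
W- = 6 + 3.5 + 9 + 1 + 8 = 27.5
(Check: W+ + W- = 55 should equal n(n+1)/2 = 55.)
Step 4: Test statistic W = min(W+, W-) = 27.5.
Step 5: Ties in |d|, so use the tie-corrected normal approximation.
        E[W] = n(n+1)/4 = 10*11/4 = 27.5.
        Tie groups: |d|=4 (t=2), |d|=5 (t=3); sum(t^3 - t) = 30.
        Var[W] = n(n+1)(2n+1)/24 - sum(t^3-t)/48 = 2310/24 - 30/48 = 95.625.
        z = (W - E[W]) / sqrt(Var[W]) = (27.5 - 27.5) / 9.7788 = 0.0000.
        Two-sided p = 2*Phi(z) = 1.000000.
Step 6: alpha = 0.05. fail to reject H0.

W+ = 27.5, W- = 27.5, W = min = 27.5, p = 1.000000, fail to reject H0.


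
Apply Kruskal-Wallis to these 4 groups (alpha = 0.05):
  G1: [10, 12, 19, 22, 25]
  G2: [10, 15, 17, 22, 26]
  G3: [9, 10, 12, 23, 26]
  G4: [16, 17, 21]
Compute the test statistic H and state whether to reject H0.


Step 1: Combine all N = 18 observations and assign midranks.
sorted (value, group, rank): (9,G3,1), (10,G1,3), (10,G2,3), (10,G3,3), (12,G1,5.5), (12,G3,5.5), (15,G2,7), (16,G4,8), (17,G2,9.5), (17,G4,9.5), (19,G1,11), (21,G4,12), (22,G1,13.5), (22,G2,13.5), (23,G3,15), (25,G1,16), (26,G2,17.5), (26,G3,17.5)
Step 2: Sum ranks within each group.
R_1 = 49 (n_1 = 5)
R_2 = 50.5 (n_2 = 5)
R_3 = 42 (n_3 = 5)
R_4 = 29.5 (n_4 = 3)
Step 3: H = 12/(N(N+1)) * sum(R_i^2/n_i) - 3(N+1)
     = 12/(18*19) * (49^2/5 + 50.5^2/5 + 42^2/5 + 29.5^2/3) - 3*19
     = 0.035088 * 1633.13 - 57
     = 0.302924.
Step 4: Ties present; correction factor C = 1 - 48/(18^3 - 18) = 0.991744. Corrected H = 0.302924 / 0.991744 = 0.305446.
Step 5: Under H0, H ~ chi^2(3); p-value = 0.959001.
Step 6: alpha = 0.05. fail to reject H0.

H = 0.3054, df = 3, p = 0.959001, fail to reject H0.


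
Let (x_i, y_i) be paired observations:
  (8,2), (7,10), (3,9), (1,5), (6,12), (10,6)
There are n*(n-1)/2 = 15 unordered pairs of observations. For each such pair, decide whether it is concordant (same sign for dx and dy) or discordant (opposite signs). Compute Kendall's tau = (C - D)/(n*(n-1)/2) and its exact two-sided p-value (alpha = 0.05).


Step 1: Enumerate the 15 unordered pairs (i,j) with i<j and classify each by sign(x_j-x_i) * sign(y_j-y_i).
  (1,2):dx=-1,dy=+8->D; (1,3):dx=-5,dy=+7->D; (1,4):dx=-7,dy=+3->D; (1,5):dx=-2,dy=+10->D
  (1,6):dx=+2,dy=+4->C; (2,3):dx=-4,dy=-1->C; (2,4):dx=-6,dy=-5->C; (2,5):dx=-1,dy=+2->D
  (2,6):dx=+3,dy=-4->D; (3,4):dx=-2,dy=-4->C; (3,5):dx=+3,dy=+3->C; (3,6):dx=+7,dy=-3->D
  (4,5):dx=+5,dy=+7->C; (4,6):dx=+9,dy=+1->C; (5,6):dx=+4,dy=-6->D
Step 2: C = 7, D = 8, total pairs = 15.
Step 3: tau = (C - D)/(n(n-1)/2) = (7 - 8)/15 = -0.066667.
Step 4: Exact two-sided p-value (enumerate n! = 720 permutations of y under H0): p = 1.000000.
Step 5: alpha = 0.05. fail to reject H0.

tau_b = -0.0667 (C=7, D=8), p = 1.000000, fail to reject H0.


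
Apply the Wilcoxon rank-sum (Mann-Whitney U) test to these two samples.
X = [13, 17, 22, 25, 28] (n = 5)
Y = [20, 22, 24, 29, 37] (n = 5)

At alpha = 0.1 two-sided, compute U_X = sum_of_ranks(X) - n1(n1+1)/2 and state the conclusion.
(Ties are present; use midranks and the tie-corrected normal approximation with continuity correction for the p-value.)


Step 1: Combine and sort all 10 observations; assign midranks.
sorted (value, group): (13,X), (17,X), (20,Y), (22,X), (22,Y), (24,Y), (25,X), (28,X), (29,Y), (37,Y)
ranks: 13->1, 17->2, 20->3, 22->4.5, 22->4.5, 24->6, 25->7, 28->8, 29->9, 37->10
Step 2: Rank sum for X: R1 = 1 + 2 + 4.5 + 7 + 8 = 22.5.
Step 3: U_X = R1 - n1(n1+1)/2 = 22.5 - 5*6/2 = 22.5 - 15 = 7.5.
       U_Y = n1*n2 - U_X = 25 - 7.5 = 17.5.
Step 4: Ties are present, so use the tie-corrected normal approximation (with continuity correction) for the p-value.
Step 5: p-value = 0.345742; compare to alpha = 0.1. fail to reject H0.

U_X = 7.5, p = 0.345742, fail to reject H0 at alpha = 0.1.


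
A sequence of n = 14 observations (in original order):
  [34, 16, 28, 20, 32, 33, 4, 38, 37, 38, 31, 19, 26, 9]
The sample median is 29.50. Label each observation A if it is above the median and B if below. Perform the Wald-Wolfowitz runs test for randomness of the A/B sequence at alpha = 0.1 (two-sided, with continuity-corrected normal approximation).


Step 1: Compute median = 29.50; label A = above, B = below.
Labels in order: ABBBAABAAAABBB  (n_A = 7, n_B = 7)
Step 2: Count runs R = 6.
Step 3: Under H0 (random ordering), E[R] = 2*n_A*n_B/(n_A+n_B) + 1 = 2*7*7/14 + 1 = 8.0000.
        Var[R] = 2*n_A*n_B*(2*n_A*n_B - n_A - n_B) / ((n_A+n_B)^2 * (n_A+n_B-1)) = 8232/2548 = 3.2308.
        SD[R] = 1.7974.
Step 4: Continuity-corrected z = (R + 0.5 - E[R]) / SD[R] = (6 + 0.5 - 8.0000) / 1.7974 = -0.8345.
Step 5: Two-sided p-value via normal approximation = 2*(1 - Phi(|z|)) = 0.403986.
Step 6: alpha = 0.1. fail to reject H0.

R = 6, z = -0.8345, p = 0.403986, fail to reject H0.


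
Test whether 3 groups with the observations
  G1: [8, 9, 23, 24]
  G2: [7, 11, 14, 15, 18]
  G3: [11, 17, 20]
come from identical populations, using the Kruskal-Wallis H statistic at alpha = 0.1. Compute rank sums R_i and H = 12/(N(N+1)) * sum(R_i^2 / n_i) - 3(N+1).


Step 1: Combine all N = 12 observations and assign midranks.
sorted (value, group, rank): (7,G2,1), (8,G1,2), (9,G1,3), (11,G2,4.5), (11,G3,4.5), (14,G2,6), (15,G2,7), (17,G3,8), (18,G2,9), (20,G3,10), (23,G1,11), (24,G1,12)
Step 2: Sum ranks within each group.
R_1 = 28 (n_1 = 4)
R_2 = 27.5 (n_2 = 5)
R_3 = 22.5 (n_3 = 3)
Step 3: H = 12/(N(N+1)) * sum(R_i^2/n_i) - 3(N+1)
     = 12/(12*13) * (28^2/4 + 27.5^2/5 + 22.5^2/3) - 3*13
     = 0.076923 * 516 - 39
     = 0.692308.
Step 4: Ties present; correction factor C = 1 - 6/(12^3 - 12) = 0.996503. Corrected H = 0.692308 / 0.996503 = 0.694737.
Step 5: Under H0, H ~ chi^2(2); p-value = 0.706545.
Step 6: alpha = 0.1. fail to reject H0.

H = 0.6947, df = 2, p = 0.706545, fail to reject H0.


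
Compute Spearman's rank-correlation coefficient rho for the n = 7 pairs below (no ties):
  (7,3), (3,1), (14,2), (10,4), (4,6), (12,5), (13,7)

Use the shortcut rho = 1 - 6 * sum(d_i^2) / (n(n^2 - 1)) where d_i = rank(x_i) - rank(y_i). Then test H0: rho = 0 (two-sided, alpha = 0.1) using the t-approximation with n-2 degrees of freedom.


Step 1: Rank x and y separately (midranks; no ties here).
rank(x): 7->3, 3->1, 14->7, 10->4, 4->2, 12->5, 13->6
rank(y): 3->3, 1->1, 2->2, 4->4, 6->6, 5->5, 7->7
Step 2: d_i = R_x(i) - R_y(i); compute d_i^2.
  (3-3)^2=0, (1-1)^2=0, (7-2)^2=25, (4-4)^2=0, (2-6)^2=16, (5-5)^2=0, (6-7)^2=1
sum(d^2) = 42.
Step 3: rho = 1 - 6*42 / (7*(7^2 - 1)) = 1 - 252/336 = 0.250000.
Step 4: Under H0, t = rho * sqrt((n-2)/(1-rho^2)) = 0.5774 ~ t(5).
Step 5: Two-sided p-value from the t-distribution with 5 df = 0.588724.
Step 6: alpha = 0.1. fail to reject H0.

rho = 0.2500, p = 0.588724, fail to reject H0 at alpha = 0.1.


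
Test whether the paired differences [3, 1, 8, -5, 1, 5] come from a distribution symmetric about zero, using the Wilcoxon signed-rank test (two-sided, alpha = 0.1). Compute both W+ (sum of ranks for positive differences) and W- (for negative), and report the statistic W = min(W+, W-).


Step 1: Drop any zero differences (none here) and take |d_i|.
|d| = [3, 1, 8, 5, 1, 5]
Step 2: Midrank |d_i| (ties get averaged ranks).
ranks: |3|->3, |1|->1.5, |8|->6, |5|->4.5, |1|->1.5, |5|->4.5
Step 3: Attach original signs; sum ranks with positive sign and with negative sign.
W+ = 3 + 1.5 + 6 + 1.5 + 4.5 = 16.5
W- = 4.5 = 4.5
(Check: W+ + W- = 21 should equal n(n+1)/2 = 21.)
Step 4: Test statistic W = min(W+, W-) = 4.5.
Step 5: Ties in |d|, so use the tie-corrected normal approximation.
        E[W] = n(n+1)/4 = 6*7/4 = 10.5.
        Tie groups: |d|=1 (t=2), |d|=5 (t=2); sum(t^3 - t) = 12.
        Var[W] = n(n+1)(2n+1)/24 - sum(t^3-t)/48 = 546/24 - 12/48 = 22.5.
        z = (W - E[W]) / sqrt(Var[W]) = (4.5 - 10.5) / 4.7434 = -1.2649.
        Two-sided p = 2*Phi(z) = 0.205903.
Step 6: alpha = 0.1. fail to reject H0.

W+ = 16.5, W- = 4.5, W = min = 4.5, p = 0.205903, fail to reject H0.


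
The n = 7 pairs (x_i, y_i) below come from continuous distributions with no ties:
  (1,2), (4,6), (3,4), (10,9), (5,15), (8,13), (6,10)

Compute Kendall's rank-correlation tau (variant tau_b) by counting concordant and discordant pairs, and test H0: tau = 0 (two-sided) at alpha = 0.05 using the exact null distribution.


Step 1: Enumerate the 21 unordered pairs (i,j) with i<j and classify each by sign(x_j-x_i) * sign(y_j-y_i).
  (1,2):dx=+3,dy=+4->C; (1,3):dx=+2,dy=+2->C; (1,4):dx=+9,dy=+7->C; (1,5):dx=+4,dy=+13->C
  (1,6):dx=+7,dy=+11->C; (1,7):dx=+5,dy=+8->C; (2,3):dx=-1,dy=-2->C; (2,4):dx=+6,dy=+3->C
  (2,5):dx=+1,dy=+9->C; (2,6):dx=+4,dy=+7->C; (2,7):dx=+2,dy=+4->C; (3,4):dx=+7,dy=+5->C
  (3,5):dx=+2,dy=+11->C; (3,6):dx=+5,dy=+9->C; (3,7):dx=+3,dy=+6->C; (4,5):dx=-5,dy=+6->D
  (4,6):dx=-2,dy=+4->D; (4,7):dx=-4,dy=+1->D; (5,6):dx=+3,dy=-2->D; (5,7):dx=+1,dy=-5->D
  (6,7):dx=-2,dy=-3->C
Step 2: C = 16, D = 5, total pairs = 21.
Step 3: tau = (C - D)/(n(n-1)/2) = (16 - 5)/21 = 0.523810.
Step 4: Exact two-sided p-value (enumerate n! = 5040 permutations of y under H0): p = 0.136111.
Step 5: alpha = 0.05. fail to reject H0.

tau_b = 0.5238 (C=16, D=5), p = 0.136111, fail to reject H0.


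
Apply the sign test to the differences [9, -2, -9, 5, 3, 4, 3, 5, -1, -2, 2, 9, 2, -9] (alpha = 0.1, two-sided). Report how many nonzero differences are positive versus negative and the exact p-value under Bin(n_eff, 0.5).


Step 1: Discard zero differences. Original n = 14; n_eff = number of nonzero differences = 14.
Nonzero differences (with sign): +9, -2, -9, +5, +3, +4, +3, +5, -1, -2, +2, +9, +2, -9
Step 2: Count signs: positive = 9, negative = 5.
Step 3: Under H0: P(positive) = 0.5, so the number of positives S ~ Bin(14, 0.5).
Step 4: Two-sided exact p-value = sum of Bin(14,0.5) probabilities at or below the observed probability = 0.423950.
Step 5: alpha = 0.1. fail to reject H0.

n_eff = 14, pos = 9, neg = 5, p = 0.423950, fail to reject H0.


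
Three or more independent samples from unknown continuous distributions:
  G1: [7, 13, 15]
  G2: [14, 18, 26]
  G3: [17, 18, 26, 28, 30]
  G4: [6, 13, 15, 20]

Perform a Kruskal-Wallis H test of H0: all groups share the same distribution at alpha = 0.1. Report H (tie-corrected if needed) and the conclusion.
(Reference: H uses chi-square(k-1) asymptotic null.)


Step 1: Combine all N = 15 observations and assign midranks.
sorted (value, group, rank): (6,G4,1), (7,G1,2), (13,G1,3.5), (13,G4,3.5), (14,G2,5), (15,G1,6.5), (15,G4,6.5), (17,G3,8), (18,G2,9.5), (18,G3,9.5), (20,G4,11), (26,G2,12.5), (26,G3,12.5), (28,G3,14), (30,G3,15)
Step 2: Sum ranks within each group.
R_1 = 12 (n_1 = 3)
R_2 = 27 (n_2 = 3)
R_3 = 59 (n_3 = 5)
R_4 = 22 (n_4 = 4)
Step 3: H = 12/(N(N+1)) * sum(R_i^2/n_i) - 3(N+1)
     = 12/(15*16) * (12^2/3 + 27^2/3 + 59^2/5 + 22^2/4) - 3*16
     = 0.050000 * 1108.2 - 48
     = 7.410000.
Step 4: Ties present; correction factor C = 1 - 24/(15^3 - 15) = 0.992857. Corrected H = 7.410000 / 0.992857 = 7.463309.
Step 5: Under H0, H ~ chi^2(3); p-value = 0.058509.
Step 6: alpha = 0.1. reject H0.

H = 7.4633, df = 3, p = 0.058509, reject H0.


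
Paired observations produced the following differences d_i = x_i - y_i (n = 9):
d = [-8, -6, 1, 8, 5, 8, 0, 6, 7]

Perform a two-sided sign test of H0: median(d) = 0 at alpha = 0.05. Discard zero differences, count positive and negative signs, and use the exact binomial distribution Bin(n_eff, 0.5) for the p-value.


Step 1: Discard zero differences. Original n = 9; n_eff = number of nonzero differences = 8.
Nonzero differences (with sign): -8, -6, +1, +8, +5, +8, +6, +7
Step 2: Count signs: positive = 6, negative = 2.
Step 3: Under H0: P(positive) = 0.5, so the number of positives S ~ Bin(8, 0.5).
Step 4: Two-sided exact p-value = sum of Bin(8,0.5) probabilities at or below the observed probability = 0.289062.
Step 5: alpha = 0.05. fail to reject H0.

n_eff = 8, pos = 6, neg = 2, p = 0.289062, fail to reject H0.


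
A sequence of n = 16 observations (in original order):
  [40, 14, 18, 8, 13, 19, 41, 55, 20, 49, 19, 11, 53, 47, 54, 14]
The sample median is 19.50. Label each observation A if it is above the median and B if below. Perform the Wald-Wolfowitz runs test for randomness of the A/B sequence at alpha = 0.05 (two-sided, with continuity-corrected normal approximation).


Step 1: Compute median = 19.50; label A = above, B = below.
Labels in order: ABBBBBAAAABBAAAB  (n_A = 8, n_B = 8)
Step 2: Count runs R = 6.
Step 3: Under H0 (random ordering), E[R] = 2*n_A*n_B/(n_A+n_B) + 1 = 2*8*8/16 + 1 = 9.0000.
        Var[R] = 2*n_A*n_B*(2*n_A*n_B - n_A - n_B) / ((n_A+n_B)^2 * (n_A+n_B-1)) = 14336/3840 = 3.7333.
        SD[R] = 1.9322.
Step 4: Continuity-corrected z = (R + 0.5 - E[R]) / SD[R] = (6 + 0.5 - 9.0000) / 1.9322 = -1.2939.
Step 5: Two-sided p-value via normal approximation = 2*(1 - Phi(|z|)) = 0.195709.
Step 6: alpha = 0.05. fail to reject H0.

R = 6, z = -1.2939, p = 0.195709, fail to reject H0.


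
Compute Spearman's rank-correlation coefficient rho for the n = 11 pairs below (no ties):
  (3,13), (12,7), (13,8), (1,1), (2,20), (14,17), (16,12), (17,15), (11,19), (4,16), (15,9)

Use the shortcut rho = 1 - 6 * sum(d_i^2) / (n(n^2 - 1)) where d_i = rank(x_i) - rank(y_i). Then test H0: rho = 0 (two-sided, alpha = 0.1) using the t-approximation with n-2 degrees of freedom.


Step 1: Rank x and y separately (midranks; no ties here).
rank(x): 3->3, 12->6, 13->7, 1->1, 2->2, 14->8, 16->10, 17->11, 11->5, 4->4, 15->9
rank(y): 13->6, 7->2, 8->3, 1->1, 20->11, 17->9, 12->5, 15->7, 19->10, 16->8, 9->4
Step 2: d_i = R_x(i) - R_y(i); compute d_i^2.
  (3-6)^2=9, (6-2)^2=16, (7-3)^2=16, (1-1)^2=0, (2-11)^2=81, (8-9)^2=1, (10-5)^2=25, (11-7)^2=16, (5-10)^2=25, (4-8)^2=16, (9-4)^2=25
sum(d^2) = 230.
Step 3: rho = 1 - 6*230 / (11*(11^2 - 1)) = 1 - 1380/1320 = -0.045455.
Step 4: Under H0, t = rho * sqrt((n-2)/(1-rho^2)) = -0.1365 ~ t(9).
Step 5: Two-sided p-value from the t-distribution with 9 df = 0.894427.
Step 6: alpha = 0.1. fail to reject H0.

rho = -0.0455, p = 0.894427, fail to reject H0 at alpha = 0.1.


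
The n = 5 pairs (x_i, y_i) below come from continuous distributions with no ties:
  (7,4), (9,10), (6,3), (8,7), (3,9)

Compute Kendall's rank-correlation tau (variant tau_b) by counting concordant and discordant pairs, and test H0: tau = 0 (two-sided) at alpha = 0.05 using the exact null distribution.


Step 1: Enumerate the 10 unordered pairs (i,j) with i<j and classify each by sign(x_j-x_i) * sign(y_j-y_i).
  (1,2):dx=+2,dy=+6->C; (1,3):dx=-1,dy=-1->C; (1,4):dx=+1,dy=+3->C; (1,5):dx=-4,dy=+5->D
  (2,3):dx=-3,dy=-7->C; (2,4):dx=-1,dy=-3->C; (2,5):dx=-6,dy=-1->C; (3,4):dx=+2,dy=+4->C
  (3,5):dx=-3,dy=+6->D; (4,5):dx=-5,dy=+2->D
Step 2: C = 7, D = 3, total pairs = 10.
Step 3: tau = (C - D)/(n(n-1)/2) = (7 - 3)/10 = 0.400000.
Step 4: Exact two-sided p-value (enumerate n! = 120 permutations of y under H0): p = 0.483333.
Step 5: alpha = 0.05. fail to reject H0.

tau_b = 0.4000 (C=7, D=3), p = 0.483333, fail to reject H0.


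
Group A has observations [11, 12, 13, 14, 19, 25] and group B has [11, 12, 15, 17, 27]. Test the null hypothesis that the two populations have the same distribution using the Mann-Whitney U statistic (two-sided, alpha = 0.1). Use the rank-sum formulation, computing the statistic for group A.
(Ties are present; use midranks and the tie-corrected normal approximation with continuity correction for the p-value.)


Step 1: Combine and sort all 11 observations; assign midranks.
sorted (value, group): (11,X), (11,Y), (12,X), (12,Y), (13,X), (14,X), (15,Y), (17,Y), (19,X), (25,X), (27,Y)
ranks: 11->1.5, 11->1.5, 12->3.5, 12->3.5, 13->5, 14->6, 15->7, 17->8, 19->9, 25->10, 27->11
Step 2: Rank sum for X: R1 = 1.5 + 3.5 + 5 + 6 + 9 + 10 = 35.
Step 3: U_X = R1 - n1(n1+1)/2 = 35 - 6*7/2 = 35 - 21 = 14.
       U_Y = n1*n2 - U_X = 30 - 14 = 16.
Step 4: Ties are present, so use the tie-corrected normal approximation (with continuity correction) for the p-value.
Step 5: p-value = 0.926933; compare to alpha = 0.1. fail to reject H0.

U_X = 14, p = 0.926933, fail to reject H0 at alpha = 0.1.


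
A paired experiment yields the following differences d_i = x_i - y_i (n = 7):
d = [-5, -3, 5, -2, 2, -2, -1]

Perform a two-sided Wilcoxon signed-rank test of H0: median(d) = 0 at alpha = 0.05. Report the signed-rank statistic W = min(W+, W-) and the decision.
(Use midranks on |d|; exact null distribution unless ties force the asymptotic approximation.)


Step 1: Drop any zero differences (none here) and take |d_i|.
|d| = [5, 3, 5, 2, 2, 2, 1]
Step 2: Midrank |d_i| (ties get averaged ranks).
ranks: |5|->6.5, |3|->5, |5|->6.5, |2|->3, |2|->3, |2|->3, |1|->1
Step 3: Attach original signs; sum ranks with positive sign and with negative sign.
W+ = 6.5 + 3 = 9.5
W- = 6.5 + 5 + 3 + 3 + 1 = 18.5
(Check: W+ + W- = 28 should equal n(n+1)/2 = 28.)
Step 4: Test statistic W = min(W+, W-) = 9.5.
Step 5: Ties in |d|, so use the tie-corrected normal approximation.
        E[W] = n(n+1)/4 = 7*8/4 = 14.
        Tie groups: |d|=2 (t=3), |d|=5 (t=2); sum(t^3 - t) = 30.
        Var[W] = n(n+1)(2n+1)/24 - sum(t^3-t)/48 = 840/24 - 30/48 = 34.375.
        z = (W - E[W]) / sqrt(Var[W]) = (9.5 - 14) / 5.8630 = -0.7675.
        Two-sided p = 2*Phi(z) = 0.442771.
Step 6: alpha = 0.05. fail to reject H0.

W+ = 9.5, W- = 18.5, W = min = 9.5, p = 0.442771, fail to reject H0.


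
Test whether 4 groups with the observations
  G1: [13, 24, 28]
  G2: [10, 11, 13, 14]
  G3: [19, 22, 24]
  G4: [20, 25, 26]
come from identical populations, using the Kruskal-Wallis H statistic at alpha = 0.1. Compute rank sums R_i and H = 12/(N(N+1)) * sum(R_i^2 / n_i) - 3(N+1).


Step 1: Combine all N = 13 observations and assign midranks.
sorted (value, group, rank): (10,G2,1), (11,G2,2), (13,G1,3.5), (13,G2,3.5), (14,G2,5), (19,G3,6), (20,G4,7), (22,G3,8), (24,G1,9.5), (24,G3,9.5), (25,G4,11), (26,G4,12), (28,G1,13)
Step 2: Sum ranks within each group.
R_1 = 26 (n_1 = 3)
R_2 = 11.5 (n_2 = 4)
R_3 = 23.5 (n_3 = 3)
R_4 = 30 (n_4 = 3)
Step 3: H = 12/(N(N+1)) * sum(R_i^2/n_i) - 3(N+1)
     = 12/(13*14) * (26^2/3 + 11.5^2/4 + 23.5^2/3 + 30^2/3) - 3*14
     = 0.065934 * 742.479 - 42
     = 6.954670.
Step 4: Ties present; correction factor C = 1 - 12/(13^3 - 13) = 0.994505. Corrected H = 6.954670 / 0.994505 = 6.993094.
Step 5: Under H0, H ~ chi^2(3); p-value = 0.072118.
Step 6: alpha = 0.1. reject H0.

H = 6.9931, df = 3, p = 0.072118, reject H0.


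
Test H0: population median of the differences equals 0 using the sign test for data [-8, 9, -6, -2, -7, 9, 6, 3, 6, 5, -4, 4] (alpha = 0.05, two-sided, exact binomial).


Step 1: Discard zero differences. Original n = 12; n_eff = number of nonzero differences = 12.
Nonzero differences (with sign): -8, +9, -6, -2, -7, +9, +6, +3, +6, +5, -4, +4
Step 2: Count signs: positive = 7, negative = 5.
Step 3: Under H0: P(positive) = 0.5, so the number of positives S ~ Bin(12, 0.5).
Step 4: Two-sided exact p-value = sum of Bin(12,0.5) probabilities at or below the observed probability = 0.774414.
Step 5: alpha = 0.05. fail to reject H0.

n_eff = 12, pos = 7, neg = 5, p = 0.774414, fail to reject H0.


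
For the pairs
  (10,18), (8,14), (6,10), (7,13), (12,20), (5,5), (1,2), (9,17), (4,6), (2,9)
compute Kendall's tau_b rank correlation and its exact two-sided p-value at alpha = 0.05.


Step 1: Enumerate the 45 unordered pairs (i,j) with i<j and classify each by sign(x_j-x_i) * sign(y_j-y_i).
  (1,2):dx=-2,dy=-4->C; (1,3):dx=-4,dy=-8->C; (1,4):dx=-3,dy=-5->C; (1,5):dx=+2,dy=+2->C
  (1,6):dx=-5,dy=-13->C; (1,7):dx=-9,dy=-16->C; (1,8):dx=-1,dy=-1->C; (1,9):dx=-6,dy=-12->C
  (1,10):dx=-8,dy=-9->C; (2,3):dx=-2,dy=-4->C; (2,4):dx=-1,dy=-1->C; (2,5):dx=+4,dy=+6->C
  (2,6):dx=-3,dy=-9->C; (2,7):dx=-7,dy=-12->C; (2,8):dx=+1,dy=+3->C; (2,9):dx=-4,dy=-8->C
  (2,10):dx=-6,dy=-5->C; (3,4):dx=+1,dy=+3->C; (3,5):dx=+6,dy=+10->C; (3,6):dx=-1,dy=-5->C
  (3,7):dx=-5,dy=-8->C; (3,8):dx=+3,dy=+7->C; (3,9):dx=-2,dy=-4->C; (3,10):dx=-4,dy=-1->C
  (4,5):dx=+5,dy=+7->C; (4,6):dx=-2,dy=-8->C; (4,7):dx=-6,dy=-11->C; (4,8):dx=+2,dy=+4->C
  (4,9):dx=-3,dy=-7->C; (4,10):dx=-5,dy=-4->C; (5,6):dx=-7,dy=-15->C; (5,7):dx=-11,dy=-18->C
  (5,8):dx=-3,dy=-3->C; (5,9):dx=-8,dy=-14->C; (5,10):dx=-10,dy=-11->C; (6,7):dx=-4,dy=-3->C
  (6,8):dx=+4,dy=+12->C; (6,9):dx=-1,dy=+1->D; (6,10):dx=-3,dy=+4->D; (7,8):dx=+8,dy=+15->C
  (7,9):dx=+3,dy=+4->C; (7,10):dx=+1,dy=+7->C; (8,9):dx=-5,dy=-11->C; (8,10):dx=-7,dy=-8->C
  (9,10):dx=-2,dy=+3->D
Step 2: C = 42, D = 3, total pairs = 45.
Step 3: tau = (C - D)/(n(n-1)/2) = (42 - 3)/45 = 0.866667.
Step 4: Exact two-sided p-value (enumerate n! = 3628800 permutations of y under H0): p = 0.000115.
Step 5: alpha = 0.05. reject H0.

tau_b = 0.8667 (C=42, D=3), p = 0.000115, reject H0.


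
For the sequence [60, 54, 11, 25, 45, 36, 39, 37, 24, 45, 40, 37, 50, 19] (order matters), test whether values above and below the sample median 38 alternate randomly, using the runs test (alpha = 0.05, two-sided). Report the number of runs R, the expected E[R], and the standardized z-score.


Step 1: Compute median = 38; label A = above, B = below.
Labels in order: AABBABABBAABAB  (n_A = 7, n_B = 7)
Step 2: Count runs R = 10.
Step 3: Under H0 (random ordering), E[R] = 2*n_A*n_B/(n_A+n_B) + 1 = 2*7*7/14 + 1 = 8.0000.
        Var[R] = 2*n_A*n_B*(2*n_A*n_B - n_A - n_B) / ((n_A+n_B)^2 * (n_A+n_B-1)) = 8232/2548 = 3.2308.
        SD[R] = 1.7974.
Step 4: Continuity-corrected z = (R - 0.5 - E[R]) / SD[R] = (10 - 0.5 - 8.0000) / 1.7974 = 0.8345.
Step 5: Two-sided p-value via normal approximation = 2*(1 - Phi(|z|)) = 0.403986.
Step 6: alpha = 0.05. fail to reject H0.

R = 10, z = 0.8345, p = 0.403986, fail to reject H0.


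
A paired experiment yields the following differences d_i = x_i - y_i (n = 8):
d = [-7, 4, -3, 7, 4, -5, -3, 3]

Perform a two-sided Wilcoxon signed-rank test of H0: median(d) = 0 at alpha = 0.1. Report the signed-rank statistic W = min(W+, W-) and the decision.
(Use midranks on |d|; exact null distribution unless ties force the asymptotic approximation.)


Step 1: Drop any zero differences (none here) and take |d_i|.
|d| = [7, 4, 3, 7, 4, 5, 3, 3]
Step 2: Midrank |d_i| (ties get averaged ranks).
ranks: |7|->7.5, |4|->4.5, |3|->2, |7|->7.5, |4|->4.5, |5|->6, |3|->2, |3|->2
Step 3: Attach original signs; sum ranks with positive sign and with negative sign.
W+ = 4.5 + 7.5 + 4.5 + 2 = 18.5
W- = 7.5 + 2 + 6 + 2 = 17.5
(Check: W+ + W- = 36 should equal n(n+1)/2 = 36.)
Step 4: Test statistic W = min(W+, W-) = 17.5.
Step 5: Ties in |d|, so use the tie-corrected normal approximation.
        E[W] = n(n+1)/4 = 8*9/4 = 18.
        Tie groups: |d|=3 (t=3), |d|=4 (t=2), |d|=7 (t=2); sum(t^3 - t) = 36.
        Var[W] = n(n+1)(2n+1)/24 - sum(t^3-t)/48 = 1224/24 - 36/48 = 50.25.
        z = (W - E[W]) / sqrt(Var[W]) = (17.5 - 18) / 7.0887 = -0.0705.
        Two-sided p = 2*Phi(z) = 0.943768.
Step 6: alpha = 0.1. fail to reject H0.

W+ = 18.5, W- = 17.5, W = min = 17.5, p = 0.943768, fail to reject H0.


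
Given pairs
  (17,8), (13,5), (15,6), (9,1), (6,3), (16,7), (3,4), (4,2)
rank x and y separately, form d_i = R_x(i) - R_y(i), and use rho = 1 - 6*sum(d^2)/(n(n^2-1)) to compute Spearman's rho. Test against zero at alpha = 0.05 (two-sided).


Step 1: Rank x and y separately (midranks; no ties here).
rank(x): 17->8, 13->5, 15->6, 9->4, 6->3, 16->7, 3->1, 4->2
rank(y): 8->8, 5->5, 6->6, 1->1, 3->3, 7->7, 4->4, 2->2
Step 2: d_i = R_x(i) - R_y(i); compute d_i^2.
  (8-8)^2=0, (5-5)^2=0, (6-6)^2=0, (4-1)^2=9, (3-3)^2=0, (7-7)^2=0, (1-4)^2=9, (2-2)^2=0
sum(d^2) = 18.
Step 3: rho = 1 - 6*18 / (8*(8^2 - 1)) = 1 - 108/504 = 0.785714.
Step 4: Under H0, t = rho * sqrt((n-2)/(1-rho^2)) = 3.1113 ~ t(6).
Step 5: Two-sided p-value from the t-distribution with 6 df = 0.020815.
Step 6: alpha = 0.05. reject H0.

rho = 0.7857, p = 0.020815, reject H0 at alpha = 0.05.


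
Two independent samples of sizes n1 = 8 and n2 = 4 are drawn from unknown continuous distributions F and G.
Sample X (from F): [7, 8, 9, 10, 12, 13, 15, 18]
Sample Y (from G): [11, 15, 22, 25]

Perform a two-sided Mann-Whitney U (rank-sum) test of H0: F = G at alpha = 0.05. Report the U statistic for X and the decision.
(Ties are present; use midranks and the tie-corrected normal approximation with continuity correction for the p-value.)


Step 1: Combine and sort all 12 observations; assign midranks.
sorted (value, group): (7,X), (8,X), (9,X), (10,X), (11,Y), (12,X), (13,X), (15,X), (15,Y), (18,X), (22,Y), (25,Y)
ranks: 7->1, 8->2, 9->3, 10->4, 11->5, 12->6, 13->7, 15->8.5, 15->8.5, 18->10, 22->11, 25->12
Step 2: Rank sum for X: R1 = 1 + 2 + 3 + 4 + 6 + 7 + 8.5 + 10 = 41.5.
Step 3: U_X = R1 - n1(n1+1)/2 = 41.5 - 8*9/2 = 41.5 - 36 = 5.5.
       U_Y = n1*n2 - U_X = 32 - 5.5 = 26.5.
Step 4: Ties are present, so use the tie-corrected normal approximation (with continuity correction) for the p-value.
Step 5: p-value = 0.088869; compare to alpha = 0.05. fail to reject H0.

U_X = 5.5, p = 0.088869, fail to reject H0 at alpha = 0.05.


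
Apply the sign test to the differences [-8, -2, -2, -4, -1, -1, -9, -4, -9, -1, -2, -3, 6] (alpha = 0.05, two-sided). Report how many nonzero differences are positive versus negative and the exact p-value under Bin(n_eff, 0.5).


Step 1: Discard zero differences. Original n = 13; n_eff = number of nonzero differences = 13.
Nonzero differences (with sign): -8, -2, -2, -4, -1, -1, -9, -4, -9, -1, -2, -3, +6
Step 2: Count signs: positive = 1, negative = 12.
Step 3: Under H0: P(positive) = 0.5, so the number of positives S ~ Bin(13, 0.5).
Step 4: Two-sided exact p-value = sum of Bin(13,0.5) probabilities at or below the observed probability = 0.003418.
Step 5: alpha = 0.05. reject H0.

n_eff = 13, pos = 1, neg = 12, p = 0.003418, reject H0.


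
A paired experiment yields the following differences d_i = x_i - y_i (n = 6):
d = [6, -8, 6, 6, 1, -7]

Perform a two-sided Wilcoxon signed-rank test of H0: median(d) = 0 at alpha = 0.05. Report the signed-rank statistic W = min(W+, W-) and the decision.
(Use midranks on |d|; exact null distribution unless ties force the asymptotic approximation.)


Step 1: Drop any zero differences (none here) and take |d_i|.
|d| = [6, 8, 6, 6, 1, 7]
Step 2: Midrank |d_i| (ties get averaged ranks).
ranks: |6|->3, |8|->6, |6|->3, |6|->3, |1|->1, |7|->5
Step 3: Attach original signs; sum ranks with positive sign and with negative sign.
W+ = 3 + 3 + 3 + 1 = 10
W- = 6 + 5 = 11
(Check: W+ + W- = 21 should equal n(n+1)/2 = 21.)
Step 4: Test statistic W = min(W+, W-) = 10.
Step 5: Ties in |d|, so use the tie-corrected normal approximation.
        E[W] = n(n+1)/4 = 6*7/4 = 10.5.
        Tie groups: |d|=6 (t=3); sum(t^3 - t) = 24.
        Var[W] = n(n+1)(2n+1)/24 - sum(t^3-t)/48 = 546/24 - 24/48 = 22.25.
        z = (W - E[W]) / sqrt(Var[W]) = (10 - 10.5) / 4.7170 = -0.1060.
        Two-sided p = 2*Phi(z) = 0.915583.
Step 6: alpha = 0.05. fail to reject H0.

W+ = 10, W- = 11, W = min = 10, p = 0.915583, fail to reject H0.


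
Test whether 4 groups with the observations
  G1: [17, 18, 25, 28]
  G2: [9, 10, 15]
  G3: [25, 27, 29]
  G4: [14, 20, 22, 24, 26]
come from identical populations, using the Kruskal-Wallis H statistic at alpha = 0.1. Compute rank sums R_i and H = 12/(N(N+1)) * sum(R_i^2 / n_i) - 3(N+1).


Step 1: Combine all N = 15 observations and assign midranks.
sorted (value, group, rank): (9,G2,1), (10,G2,2), (14,G4,3), (15,G2,4), (17,G1,5), (18,G1,6), (20,G4,7), (22,G4,8), (24,G4,9), (25,G1,10.5), (25,G3,10.5), (26,G4,12), (27,G3,13), (28,G1,14), (29,G3,15)
Step 2: Sum ranks within each group.
R_1 = 35.5 (n_1 = 4)
R_2 = 7 (n_2 = 3)
R_3 = 38.5 (n_3 = 3)
R_4 = 39 (n_4 = 5)
Step 3: H = 12/(N(N+1)) * sum(R_i^2/n_i) - 3(N+1)
     = 12/(15*16) * (35.5^2/4 + 7^2/3 + 38.5^2/3 + 39^2/5) - 3*16
     = 0.050000 * 1129.68 - 48
     = 8.483958.
Step 4: Ties present; correction factor C = 1 - 6/(15^3 - 15) = 0.998214. Corrected H = 8.483958 / 0.998214 = 8.499135.
Step 5: Under H0, H ~ chi^2(3); p-value = 0.036747.
Step 6: alpha = 0.1. reject H0.

H = 8.4991, df = 3, p = 0.036747, reject H0.


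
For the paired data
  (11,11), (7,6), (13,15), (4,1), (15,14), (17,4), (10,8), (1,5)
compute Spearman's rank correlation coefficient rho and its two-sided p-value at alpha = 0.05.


Step 1: Rank x and y separately (midranks; no ties here).
rank(x): 11->5, 7->3, 13->6, 4->2, 15->7, 17->8, 10->4, 1->1
rank(y): 11->6, 6->4, 15->8, 1->1, 14->7, 4->2, 8->5, 5->3
Step 2: d_i = R_x(i) - R_y(i); compute d_i^2.
  (5-6)^2=1, (3-4)^2=1, (6-8)^2=4, (2-1)^2=1, (7-7)^2=0, (8-2)^2=36, (4-5)^2=1, (1-3)^2=4
sum(d^2) = 48.
Step 3: rho = 1 - 6*48 / (8*(8^2 - 1)) = 1 - 288/504 = 0.428571.
Step 4: Under H0, t = rho * sqrt((n-2)/(1-rho^2)) = 1.1619 ~ t(6).
Step 5: Two-sided p-value from the t-distribution with 6 df = 0.289403.
Step 6: alpha = 0.05. fail to reject H0.

rho = 0.4286, p = 0.289403, fail to reject H0 at alpha = 0.05.


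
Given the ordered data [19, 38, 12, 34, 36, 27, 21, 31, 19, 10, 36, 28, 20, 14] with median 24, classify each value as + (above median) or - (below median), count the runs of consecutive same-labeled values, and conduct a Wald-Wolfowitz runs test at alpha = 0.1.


Step 1: Compute median = 24; label A = above, B = below.
Labels in order: BABAAABABBAABB  (n_A = 7, n_B = 7)
Step 2: Count runs R = 9.
Step 3: Under H0 (random ordering), E[R] = 2*n_A*n_B/(n_A+n_B) + 1 = 2*7*7/14 + 1 = 8.0000.
        Var[R] = 2*n_A*n_B*(2*n_A*n_B - n_A - n_B) / ((n_A+n_B)^2 * (n_A+n_B-1)) = 8232/2548 = 3.2308.
        SD[R] = 1.7974.
Step 4: Continuity-corrected z = (R - 0.5 - E[R]) / SD[R] = (9 - 0.5 - 8.0000) / 1.7974 = 0.2782.
Step 5: Two-sided p-value via normal approximation = 2*(1 - Phi(|z|)) = 0.780879.
Step 6: alpha = 0.1. fail to reject H0.

R = 9, z = 0.2782, p = 0.780879, fail to reject H0.


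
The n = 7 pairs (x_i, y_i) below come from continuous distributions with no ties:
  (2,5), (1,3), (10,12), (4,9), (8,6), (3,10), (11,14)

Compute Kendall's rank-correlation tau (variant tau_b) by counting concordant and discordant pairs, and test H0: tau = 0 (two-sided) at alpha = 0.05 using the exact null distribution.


Step 1: Enumerate the 21 unordered pairs (i,j) with i<j and classify each by sign(x_j-x_i) * sign(y_j-y_i).
  (1,2):dx=-1,dy=-2->C; (1,3):dx=+8,dy=+7->C; (1,4):dx=+2,dy=+4->C; (1,5):dx=+6,dy=+1->C
  (1,6):dx=+1,dy=+5->C; (1,7):dx=+9,dy=+9->C; (2,3):dx=+9,dy=+9->C; (2,4):dx=+3,dy=+6->C
  (2,5):dx=+7,dy=+3->C; (2,6):dx=+2,dy=+7->C; (2,7):dx=+10,dy=+11->C; (3,4):dx=-6,dy=-3->C
  (3,5):dx=-2,dy=-6->C; (3,6):dx=-7,dy=-2->C; (3,7):dx=+1,dy=+2->C; (4,5):dx=+4,dy=-3->D
  (4,6):dx=-1,dy=+1->D; (4,7):dx=+7,dy=+5->C; (5,6):dx=-5,dy=+4->D; (5,7):dx=+3,dy=+8->C
  (6,7):dx=+8,dy=+4->C
Step 2: C = 18, D = 3, total pairs = 21.
Step 3: tau = (C - D)/(n(n-1)/2) = (18 - 3)/21 = 0.714286.
Step 4: Exact two-sided p-value (enumerate n! = 5040 permutations of y under H0): p = 0.030159.
Step 5: alpha = 0.05. reject H0.

tau_b = 0.7143 (C=18, D=3), p = 0.030159, reject H0.
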